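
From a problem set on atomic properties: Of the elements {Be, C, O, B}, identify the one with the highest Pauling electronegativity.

Be is in period 2, group 2; B is in period 2, group 13; C is in period 2, group 14; O is in period 2, group 16.
Atoms toward the upper right of the periodic table pull bonding electrons most strongly.
All lie in period 2, so electronegativity increases left to right.
The highest Pauling electronegativity among these belongs to O.

O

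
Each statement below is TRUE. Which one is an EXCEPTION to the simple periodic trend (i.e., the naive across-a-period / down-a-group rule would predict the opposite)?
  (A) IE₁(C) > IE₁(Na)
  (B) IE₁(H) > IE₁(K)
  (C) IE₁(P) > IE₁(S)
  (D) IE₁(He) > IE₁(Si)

The general trend: first ionization energy increases across a period and decreases down a group.
(A) C (period 2, group 14) vs Na (period 3, group 1): the stated order agrees with the simple trend.
(B) H (period 1, group 1) vs K (period 4, group 1): the stated order agrees with the simple trend.
(C) P (period 3, group 15) vs S (period 3, group 16): the stated order contradicts the simple trend.
(D) He (period 1, group 18) vs Si (period 3, group 14): the stated order agrees with the simple trend.
The exception is (C): S (3p⁴) ionizes more easily than half-filled P (3p³) because the paired 3p electron in S is pushed out by e⁻–e⁻ repulsion.

(C)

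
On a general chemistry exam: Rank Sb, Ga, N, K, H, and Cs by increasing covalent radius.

H is in period 1, group 1; N is in period 2, group 15; K is in period 4, group 1; Ga is in period 4, group 13; Sb is in period 5, group 15; Cs is in period 6, group 1.
Moving right in a period, electrons are added to the same shell under a stronger nuclear pull, so atoms get smaller; moving down, a new shell is opened and atoms get larger.
Neither a single period nor a single group — weigh both effects.
N > H: period and group pull opposite ways; the down-group shift dominates (71 vs 32 pm).
Ga > N: both effects reinforce here, so Ga is clearly the larger of the two.
Sb > Ga: period and group pull opposite ways; the down-group shift dominates (140 vs 124 pm).
K > Sb: the two effects oppose for this pair; the across-period effect wins (196 vs 140 pm).
Cs > K: they share group 1; the group trend gives Cs the larger value.
Tabulated atomic radius (pm): H 32, N 71, K 196, Ga 124, Sb 140, Cs 232.
So from smallest to largest: H < N < Ga < Sb < K < Cs.

H, N, Ga, Sb, K, Cs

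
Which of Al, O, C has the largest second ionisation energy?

Consider each +1 ion: Al⁺ still has 2 valence electrons; O⁺ still has 5 valence electrons; C⁺ still has 3 valence electrons.
All are still removing valence electrons, so compare the +1 ions as you would atoms: IE_2 generally rises across a period (higher Z_eff) and falls down a group (larger shell), subject to the usual subshell exceptions.
Valence configurations: Al⁺ [Ne]3s², O⁺ [He]2s²2p³, C⁺ [He]2s²2p¹.
The numbers (kJ/mol): Al 1817, O 3388, C 2353.
Putting it together, IE_2: Al < C < O.

O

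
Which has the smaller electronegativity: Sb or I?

Sb

Sb is in period 5, group 15; I is in period 5, group 17.
Atoms toward the upper right of the periodic table pull bonding electrons most strongly.
All lie in period 5, so electronegativity increases left to right.
So Sb has the smaller electronegativity (Sb < I).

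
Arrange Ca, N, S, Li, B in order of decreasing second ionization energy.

Consider each +1 ion: Ca⁺ still has 1 valence electron; N⁺ still has 4 valence electrons; S⁺ still has 5 valence electrons; Li⁺ is the bare [He] core; B⁺ still has 2 valence electrons.
Core electrons are held far more tightly than valence electrons, so Li tops the IE_2 order.
Valence configurations: Ca⁺ [Ar]4s¹, N⁺ [He]2s²2p², S⁺ [Ne]3s²3p³, B⁺ [He]2s².
Approximate IE_2 values (kJ/mol): Ca 1145, N 2856, S 2252, Li 7298, B 2427.
Hence IE_2: Ca < S < B < N < Li.

Li > N > B > S > Ca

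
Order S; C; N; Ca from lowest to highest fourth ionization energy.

IE_4 is the cost of taking one more electron from the +3 cation: S³⁺ still has 3 valence electrons; C³⁺ still has 1 valence electron; N³⁺ still has 2 valence electrons; Ca³⁺ is already 1 electron into the core.
Usually core removal costs more than valence removal, but here the competition is close: a tightly held n=2 valence electron can cost more to remove than an n=3 core electron, so the actual values have to decide it.
Valence configurations: S³⁺ [Ne]3s²3p¹, C³⁺ [He]2s¹, N³⁺ [He]2s².
Tabulated IE_4 (kJ/mol): S 4556, C 6223, N 7475, Ca 6491.
Putting it together, IE_4: S < C < Ca < N.

S < C < Ca < N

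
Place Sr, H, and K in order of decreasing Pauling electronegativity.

EN rises left→right (higher Z_eff, smaller atoms) and falls top→bottom (larger, more shielded atoms).
Neither a single period nor a single group — weigh both effects.
Sr > K: the two effects oppose for this pair; the across-period effect wins (0.95 vs 0.82).
H > Sr: the two effects oppose for this pair; the down-group effect wins (2.20 vs 0.95).
Tabulated electronegativity (Pauling): H 2.20, K 0.82, Sr 0.95.
So from highest to lowest: H > Sr > K.

H > Sr > K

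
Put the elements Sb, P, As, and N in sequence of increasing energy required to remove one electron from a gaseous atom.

IE₁ increases left→right with effective nuclear charge and decreases top→bottom as the valence shell moves farther out.
All are in group 15, so first ionization energy increases up the group.
So from lowest to highest: Sb < As < P < N.

Sb < As < P < N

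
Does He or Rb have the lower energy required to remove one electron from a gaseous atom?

He is in period 1, group 18; Rb is in period 5, group 1.
IE₁ increases left→right with effective nuclear charge and decreases top→bottom as the valence shell moves farther out.
Neither a single period nor a single group — weigh both effects.
He > Rb: both effects reinforce here, so He is clearly the higher of the two.
Approximate values (kJ/mol): He 2372, Rb 403.
So Rb has the lower energy required to remove one electron from a gaseous atom (Rb < He).

Rb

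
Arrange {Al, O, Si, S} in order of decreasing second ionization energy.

The second ionization energy removes an electron from the +1 ion. For each element: Al⁺ still has 2 valence electrons; O⁺ still has 5 valence electrons; Si⁺ still has 3 valence electrons; S⁺ still has 5 valence electrons.
All are still removing valence electrons, so compare the +1 ions as you would atoms: IE_2 generally rises across a period (higher Z_eff) and falls down a group (larger shell), subject to the usual subshell exceptions.
Valence configurations: Al⁺ [Ne]3s², O⁺ [He]2s²2p³, Si⁺ [Ne]3s²3p¹, S⁺ [Ne]3s²3p³.
Si⁺ loses a lone 3p electron whereas Al⁺ must break into a filled 3s² pair, so IE_2(Al) > IE_2(Si) even though Si has the higher nuclear charge.
The numbers (kJ/mol): Al 1817, O 3388, Si 1577, S 2252.
So the second ionization energies run Si < Al < S < O.

O, S, Al, Si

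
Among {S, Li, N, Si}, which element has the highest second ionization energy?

Consider each +1 ion: S⁺ still has 5 valence electrons; Li⁺ is the bare [He] core; N⁺ still has 4 valence electrons; Si⁺ still has 3 valence electrons.
Core electrons are held far more tightly than valence electrons, so Li tops the IE_2 order.
Valence configurations: S⁺ [Ne]3s²3p³, N⁺ [He]2s²2p², Si⁺ [Ne]3s²3p¹.
Tabulated IE_2 (kJ/mol): S 2252, Li 7298, N 2856, Si 1577.
Putting it together, IE_2: Si < S < N < Li.

Li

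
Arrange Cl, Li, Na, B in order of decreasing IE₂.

Li > Na > B > Cl

The second ionization energy removes an electron from the +1 ion. For each element: Cl⁺ still has 6 valence electrons; Li⁺ is the bare [He] core; Na⁺ is the bare [Ne] core; B⁺ still has 2 valence electrons.
Core electrons are held far more tightly than valence electrons, so Na and Li top the IE_2 order.
Valence configurations: Cl⁺ [Ne]3s²3p⁴, B⁺ [He]2s².
The numbers (kJ/mol): Cl 2298, Li 7298, Na 4562, B 2427.
So the second ionization energies run Cl < B < Na < Li.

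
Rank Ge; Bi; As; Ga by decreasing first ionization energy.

Ga is in period 4, group 13; Ge is in period 4, group 14; As is in period 4, group 15; Bi is in period 6, group 15.
First ionization energy rises across a period (greater Z_eff holds electrons more tightly) and falls down a group (valence electrons are farther from the nucleus).
These span different periods and groups, so the two trends combine.
Bi > Ga: period and group pull opposite ways; the across-period shift dominates (703 vs 579 kJ/mol).
Ge > Bi: the two effects oppose for this pair; the down-group effect wins (762 vs 703 kJ/mol).
As > Ge: As lies to the right of Ge in period 4, so the across-period effect alone puts As higher.
For reference (kJ/mol): Ga 579, Ge 762, As 947, Bi 703.
So from highest to lowest: As > Ge > Bi > Ga.

As, Ge, Bi, Ga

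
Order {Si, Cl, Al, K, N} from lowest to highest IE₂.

The second ionization energy removes an electron from the +1 ion. For each element: Si⁺ still has 3 valence electrons; Cl⁺ still has 6 valence electrons; Al⁺ still has 2 valence electrons; K⁺ is the bare [Ar] core; N⁺ still has 4 valence electrons.
Pulling an electron out of a noble-gas core costs far more than removing a remaining valence electron, so K sits at the high end of IE_2.
Valence configurations: Si⁺ [Ne]3s²3p¹, Cl⁺ [Ne]3s²3p⁴, Al⁺ [Ne]3s², N⁺ [He]2s²2p².
Si⁺ loses a lone 3p electron whereas Al⁺ must break into a filled 3s² pair, so IE_2(Al) > IE_2(Si) even though Si has the higher nuclear charge.
Approximate IE_2 values (kJ/mol): Si 1577, Cl 2298, Al 1817, K 3052, N 2856.
Putting it together, IE_2: Si < Al < Cl < N < K.

Si, Al, Cl, N, K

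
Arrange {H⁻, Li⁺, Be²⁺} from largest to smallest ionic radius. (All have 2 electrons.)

All of these have 2 electrons, so size is governed by nuclear charge alone: the more protons, the stronger the pull on the same electron cloud, and the smaller the ion.
Nuclear charges: Be²⁺ (Z=4), Li⁺ (Z=3), H⁻ (Z=1).
Largest to smallest: H⁻ > Li⁺ > Be²⁺.

H⁻ > Li⁺ > Be²⁺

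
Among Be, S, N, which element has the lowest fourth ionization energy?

IE_4 is the cost of taking one more electron from the +3 cation: Be³⁺ is already 1 electron into the core; S³⁺ still has 3 valence electrons; N³⁺ still has 2 valence electrons.
Pulling an electron out of a noble-gas core costs far more than removing a remaining valence electron, so Be sits at the high end of IE_4.
Valence configurations: S³⁺ [Ne]3s²3p¹, N³⁺ [He]2s².
The numbers (kJ/mol): Be 21007, S 4556, N 7475.
Overall IE_4 order: S < N < Be.

S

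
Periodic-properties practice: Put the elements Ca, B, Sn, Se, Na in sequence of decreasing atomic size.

Ca > Na > Sn > Se > B

B is in period 2, group 13; Na is in period 3, group 1; Ca is in period 4, group 2; Se is in period 4, group 16; Sn is in period 5, group 14.
Atomic radius shrinks across a period as nuclear charge pulls the same shell inward, and grows down a group as new shells are added.
Neither a single period nor a single group — weigh both effects.
Se > B: period and group pull opposite ways; the down-group shift dominates (116 vs 85 pm).
Sn > Se: relative to Se, both the across-period and down-group shifts push Sn's atomic radius up.
Na > Sn: period and group pull opposite ways; the across-period shift dominates (155 vs 140 pm).
Ca > Na: period and group pull opposite ways; the down-group shift dominates (171 vs 155 pm).
Tabulated atomic radius (pm): B 85, Na 155, Ca 171, Se 116, Sn 140.
So from largest to smallest: Ca > Na > Sn > Se > B.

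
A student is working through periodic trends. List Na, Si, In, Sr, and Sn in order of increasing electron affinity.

Sr < In < Na < Sn < Si

Na is in period 3, group 1; Si is in period 3, group 14; Sr is in period 5, group 2; In is in period 5, group 13; Sn is in period 5, group 14.
Electron affinity generally becomes more exothermic across a period toward the halogens and less exothermic down a group.
These span different periods and groups, so the two trends combine.
In > Sr: both are in period 5; the period trend gives In the larger value.
Na > In: period and group pull opposite ways; the down-group shift dominates (53 vs 29 kJ/mol).
Sn > Na: the two effects oppose for this pair; the across-period effect wins (107 vs 53 kJ/mol).
Si > Sn: Si sits above Sn in group 14, so the down-group effect alone puts Si higher.
Tabulated electron affinity (kJ/mol): Na 53, Si 134, Sr 5, In 29, Sn 107.
So from lowest to highest: Sr < In < Na < Sn < Si.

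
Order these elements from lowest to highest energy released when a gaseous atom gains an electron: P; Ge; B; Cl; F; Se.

B < P < Ge < Se < F < Cl

Atoms with high Z_eff and room in the valence shell (especially the halogens) have the most exothermic electron affinities.
Here both period and group differ, so the two effects have to be weighed against each other.
P > B: period and group pull opposite ways; the across-period shift dominates (72 vs 27 kJ/mol).
Ge > P: this pair runs against the simple trend — see the exception note.
Se > Ge: Se lies to the right of Ge in period 4, so the across-period effect alone puts Se higher.
F > Se: both effects reinforce here, so F is clearly the higher of the two.
Cl > F: this pair runs against the simple trend — see the exception note.
Note the exception: Ge has a higher electron affinity than P, contrary to the simple trend — adding an electron to P's half-filled np³ subshell costs electron-pairing energy.
Note the exception: Cl has a higher electron affinity than F, contrary to the simple trend — F's small 2p subshell makes the incoming electron feel strong e⁻–e⁻ repulsion, so Cl actually releases more energy on gaining an electron.
For reference (kJ/mol): B 27, F 328, P 72, Cl 349, Ge 119, Se 195.
So from lowest to highest: B < P < Ge < Se < F < Cl.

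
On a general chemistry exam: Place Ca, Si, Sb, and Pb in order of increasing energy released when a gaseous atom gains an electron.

Ca < Pb < Sb < Si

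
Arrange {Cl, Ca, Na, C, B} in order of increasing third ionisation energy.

B < Cl < C < Ca < Na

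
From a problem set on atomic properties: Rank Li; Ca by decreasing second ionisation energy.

Li > Ca

Consider each +1 ion: Li⁺ is the bare [He] core; Ca⁺ still has 1 valence electron.
Breaking into a closed-shell core is much more expensive than removing a leftover valence electron — Li has the largest IE_2 here.
Tabulated IE_2 (kJ/mol): Li 7298, Ca 1145.
So the second ionization energies run Ca < Li.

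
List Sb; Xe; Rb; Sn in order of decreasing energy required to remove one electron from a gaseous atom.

Across a period the outer electron is held more tightly (higher IE₁); down a group it sits in a higher shell, more shielded, and comes off more easily.
All lie in period 5, so first ionization energy increases left to right.
So from highest to lowest: Xe > Sb > Sn > Rb.

Xe > Sb > Sn > Rb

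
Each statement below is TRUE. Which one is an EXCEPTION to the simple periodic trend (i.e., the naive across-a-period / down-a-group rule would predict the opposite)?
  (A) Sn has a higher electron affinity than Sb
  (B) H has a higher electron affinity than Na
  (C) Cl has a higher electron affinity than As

(A)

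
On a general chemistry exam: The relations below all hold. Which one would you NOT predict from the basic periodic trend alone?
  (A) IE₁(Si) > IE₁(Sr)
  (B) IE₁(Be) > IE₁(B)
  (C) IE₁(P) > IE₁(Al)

(B)

The general trend: IE₁ increases across a period and decreases down a group.
(A) Si (period 3, group 14) vs Sr (period 5, group 2): the stated order agrees with the simple trend.
(B) Be (period 2, group 2) vs B (period 2, group 13): the stated order contradicts the simple trend.
(C) P (period 3, group 15) vs Al (period 3, group 13): the stated order agrees with the simple trend.
The exception is (B): removing B's lone 2p electron is easier than breaking Be's filled 2s².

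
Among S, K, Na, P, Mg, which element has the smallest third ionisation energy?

After 2 electrons have been removed, what remains? S²⁺ still has 4 valence electrons; K²⁺ is already 1 electron into the core; Na²⁺ is already 1 electron into the core; P²⁺ still has 3 valence electrons; Mg²⁺ is the bare [Ne] core.
Core electrons are held far more tightly than valence electrons, so K, Na and Mg top the IE_3 order.
Valence configurations: S²⁺ [Ne]3s²3p², P²⁺ [Ne]3s²3p¹.
Tabulated IE_3 (kJ/mol): S 3357, K 4420, Na 6910, P 2914, Mg 7733.
Putting it together, IE_3: P < S < K < Na < Mg.

P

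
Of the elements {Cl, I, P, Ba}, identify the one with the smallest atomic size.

Cl

P is in period 3, group 15; Cl is in period 3, group 17; I is in period 5, group 17; Ba is in period 6, group 2.
Moving right in a period, electrons are added to the same shell under a stronger nuclear pull, so atoms get smaller; moving down, a new shell is opened and atoms get larger.
These span different periods and groups, so the two trends combine.
P > Cl: both are in period 3; the period trend gives P the larger value.
I > P: the two effects oppose for this pair; the down-group effect wins (133 vs 111 pm).
Ba > I: both effects reinforce here, so Ba is clearly the larger of the two.
For reference (pm): P 111, Cl 99, I 133, Ba 196.
The smallest atomic size among these belongs to Cl.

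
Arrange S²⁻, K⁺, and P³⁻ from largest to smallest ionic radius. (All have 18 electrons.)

All of these have 18 electrons, so size is governed by nuclear charge alone: the more protons, the stronger the pull on the same electron cloud, and the smaller the ion.
Nuclear charges: K⁺ (Z=19), S²⁻ (Z=16), P³⁻ (Z=15).
Largest to smallest: P³⁻ > S²⁻ > K⁺.

P³⁻ > S²⁻ > K⁺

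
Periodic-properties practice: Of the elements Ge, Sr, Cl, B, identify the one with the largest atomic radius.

Sr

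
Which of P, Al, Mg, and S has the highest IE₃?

Mg

After 2 electrons have been removed, what remains? P²⁺ still has 3 valence electrons; Al²⁺ still has 1 valence electron; Mg²⁺ is the bare [Ne] core; S²⁺ still has 4 valence electrons.
Pulling an electron out of a noble-gas core costs far more than removing a remaining valence electron, so Mg sits at the high end of IE_3.
Valence configurations: P²⁺ [Ne]3s²3p¹, Al²⁺ [Ne]3s¹, S²⁺ [Ne]3s²3p².
Approximate IE_3 values (kJ/mol): P 2914, Al 2745, Mg 7733, S 3357.
Putting it together, IE_3: Al < P < S < Mg.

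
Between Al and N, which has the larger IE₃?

After 2 electrons have been removed, what remains? Al²⁺ still has 1 valence electron; N²⁺ still has 3 valence electrons.
All are still removing valence electrons, so compare the +2 ions as you would atoms: IE_3 generally rises across a period (higher Z_eff) and falls down a group (larger shell), subject to the usual subshell exceptions.
Valence configurations: Al²⁺ [Ne]3s¹, N²⁺ [He]2s²2p¹.
The numbers (kJ/mol): Al 2745, N 4578.
Hence IE_3: Al < N.

N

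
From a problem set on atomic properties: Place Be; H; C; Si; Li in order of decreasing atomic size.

Li > Si > Be > C > H

H is in period 1, group 1; Li is in period 2, group 1; Be is in period 2, group 2; C is in period 2, group 14; Si is in period 3, group 14.
Moving right in a period, electrons are added to the same shell under a stronger nuclear pull, so atoms get smaller; moving down, a new shell is opened and atoms get larger.
Here both period and group differ, so the two effects have to be weighed against each other.
C > H: the two effects oppose for this pair; the down-group effect wins (75 vs 32 pm).
Be > C: both are in period 2; the period trend gives Be the larger value.
Si > Be: the two effects oppose for this pair; the down-group effect wins (116 vs 102 pm).
Li > Si: the two effects oppose for this pair; the across-period effect wins (133 vs 116 pm).
For reference (pm): H 32, Li 133, Be 102, C 75, Si 116.
So from largest to smallest: Li > Si > Be > C > H.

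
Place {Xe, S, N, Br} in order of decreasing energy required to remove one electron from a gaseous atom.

N > Xe > Br > S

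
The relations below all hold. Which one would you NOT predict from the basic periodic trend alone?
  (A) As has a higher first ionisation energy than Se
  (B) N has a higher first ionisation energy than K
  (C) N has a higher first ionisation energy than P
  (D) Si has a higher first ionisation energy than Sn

The general trend: first ionisation energy increases across a period and decreases down a group.
(A) As (period 4, group 15) vs Se (period 4, group 16): the stated order contradicts the simple trend.
(B) N (period 2, group 15) vs K (period 4, group 1): the stated order agrees with the simple trend.
(C) N (period 2, group 15) vs P (period 3, group 15): the stated order agrees with the simple trend.
(D) Si (period 3, group 14) vs Sn (period 5, group 14): the stated order agrees with the simple trend.
The exception is (A): Se (4p⁴) ionizes more easily than half-filled As (4p³).

(A)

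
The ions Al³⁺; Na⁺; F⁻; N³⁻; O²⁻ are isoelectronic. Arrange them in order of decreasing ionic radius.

N³⁻ > O²⁻ > F⁻ > Na⁺ > Al³⁺

All of these have 10 electrons, so size is governed by nuclear charge alone: the more protons, the stronger the pull on the same electron cloud, and the smaller the ion.
Nuclear charges: Al³⁺ (Z=13), Na⁺ (Z=11), F⁻ (Z=9), O²⁻ (Z=8), N³⁻ (Z=7).
Largest to smallest: N³⁻ > O²⁻ > F⁻ > Na⁺ > Al³⁺.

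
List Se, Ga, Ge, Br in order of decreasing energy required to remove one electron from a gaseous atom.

Ga is in period 4, group 13; Ge is in period 4, group 14; Se is in period 4, group 16; Br is in period 4, group 17.
Removing the outermost electron gets harder across a period and easier down a group.
All lie in period 4, so first ionization energy increases left to right.
So from highest to lowest: Br > Se > Ge > Ga.

Br > Se > Ge > Ga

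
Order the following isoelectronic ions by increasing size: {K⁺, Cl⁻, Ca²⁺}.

Ca²⁺ < K⁺ < Cl⁻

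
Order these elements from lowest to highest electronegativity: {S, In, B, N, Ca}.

Ca < In < B < S < N

B is in period 2, group 13; N is in period 2, group 15; S is in period 3, group 16; Ca is in period 4, group 2; In is in period 5, group 13.
Smaller atoms with higher effective nuclear charge are more electronegative.
These span different periods and groups, so the two trends combine.
In > Ca: period and group pull opposite ways; the across-period shift dominates (1.78 vs 1.00).
B > In: B sits above In in group 13, so the down-group effect alone puts B higher.
S > B: the two effects oppose for this pair; the across-period effect wins (2.58 vs 2.04).
N > S: the two effects oppose for this pair; the down-group effect wins (3.04 vs 2.58).
Tabulated electronegativity (Pauling): B 2.04, N 3.04, S 2.58, Ca 1.00, In 1.78.
So from lowest to highest: Ca < In < B < S < N.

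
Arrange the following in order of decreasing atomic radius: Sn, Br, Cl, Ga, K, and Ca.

Cl is in period 3, group 17; K is in period 4, group 1; Ca is in period 4, group 2; Ga is in period 4, group 13; Br is in period 4, group 17; Sn is in period 5, group 14.
Radius decreases left→right (rising Z_eff, same n) and increases top→bottom (higher n).
Neither a single period nor a single group — weigh both effects.
Br > Cl: Br sits below Cl in group 17, so the down-group effect alone puts Br larger.
Ga > Br: Ga lies to the left of Br in period 4, so the across-period effect alone puts Ga larger.
Sn > Ga: period and group pull opposite ways; the down-group shift dominates (140 vs 124 pm).
Ca > Sn: period and group pull opposite ways; the across-period shift dominates (171 vs 140 pm).
K > Ca: both are in period 4; the period trend gives K the larger value.
Tabulated atomic radius (pm): Cl 99, K 196, Ca 171, Ga 124, Br 114, Sn 140.
So from largest to smallest: K > Ca > Sn > Ga > Br > Cl.

K, Ca, Sn, Ga, Br, Cl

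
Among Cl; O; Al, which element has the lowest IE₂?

Al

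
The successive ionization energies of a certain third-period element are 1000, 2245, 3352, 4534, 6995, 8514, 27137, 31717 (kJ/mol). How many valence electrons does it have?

6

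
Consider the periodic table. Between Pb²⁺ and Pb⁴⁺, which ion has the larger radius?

Pb²⁺

Both ions have Z = 82 protons, but Pb⁴⁺ has lost more electrons, so its remaining electrons feel a larger effective nuclear charge per electron and are pulled in more tightly.
Higher positive charge → smaller ion, so Pb²⁺ > Pb⁴⁺.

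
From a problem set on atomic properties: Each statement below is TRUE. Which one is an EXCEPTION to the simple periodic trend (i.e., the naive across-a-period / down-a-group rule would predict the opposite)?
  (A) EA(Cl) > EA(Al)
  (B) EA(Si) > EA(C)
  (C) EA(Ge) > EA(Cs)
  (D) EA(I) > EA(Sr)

(B)

The general trend: electron affinity increases across a period and decreases down a group.
(A) Cl (period 3, group 17) vs Al (period 3, group 13): the stated order agrees with the simple trend.
(B) Si (period 3, group 14) vs C (period 2, group 14): the stated order contradicts the simple trend.
(C) Ge (period 4, group 14) vs Cs (period 6, group 1): the stated order agrees with the simple trend.
(D) I (period 5, group 17) vs Sr (period 5, group 2): the stated order agrees with the simple trend.
The exception is (B): Si's larger, more diffuse 3p orbitals accept an added electron slightly more readily than C's compact 2p.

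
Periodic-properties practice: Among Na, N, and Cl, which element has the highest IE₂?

The second ionization energy removes an electron from the +1 ion. For each element: Na⁺ is the bare [Ne] core; N⁺ still has 4 valence electrons; Cl⁺ still has 6 valence electrons.
Pulling an electron out of a noble-gas core costs far more than removing a remaining valence electron, so Na sits at the high end of IE_2.
Valence configurations: N⁺ [He]2s²2p², Cl⁺ [Ne]3s²3p⁴.
Tabulated IE_2 (kJ/mol): Na 4562, N 2856, Cl 2298.
Overall IE_2 order: Cl < N < Na.

Na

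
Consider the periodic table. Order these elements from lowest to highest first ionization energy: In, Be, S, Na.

Be is in period 2, group 2; Na is in period 3, group 1; S is in period 3, group 16; In is in period 5, group 13.
Removing the outermost electron gets harder across a period and easier down a group.
These span different periods and groups, so the two trends combine.
In > Na: period and group pull opposite ways; the across-period shift dominates (558 vs 496 kJ/mol).
Be > In: the two effects oppose for this pair; the down-group effect wins (900 vs 558 kJ/mol).
S > Be: the two effects oppose for this pair; the across-period effect wins (1000 vs 900 kJ/mol).
For reference (kJ/mol): Be 900, Na 496, S 1000, In 558.
So from lowest to highest: Na < In < Be < S.

Na, In, Be, S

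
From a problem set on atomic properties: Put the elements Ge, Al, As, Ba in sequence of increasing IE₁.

Ba, Al, Ge, As

Al is in period 3, group 13; Ge is in period 4, group 14; As is in period 4, group 15; Ba is in period 6, group 2.
Removing the outermost electron gets harder across a period and easier down a group.
These span different periods and groups, so the two trends combine.
Al > Ba: both effects reinforce here, so Al is clearly the higher of the two.
Ge > Al: period and group pull opposite ways; the across-period shift dominates (762 vs 578 kJ/mol).
As > Ge: As lies to the right of Ge in period 4, so the across-period effect alone puts As higher.
Approximate values (kJ/mol): Al 578, Ge 762, As 947, Ba 503.
So from lowest to highest: Ba < Al < Ge < As.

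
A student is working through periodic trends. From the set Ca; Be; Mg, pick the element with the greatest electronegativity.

Be

Atoms toward the upper right of the periodic table pull bonding electrons most strongly.
All are in group 2, so electronegativity increases up the group.
The greatest electronegativity among these belongs to Be.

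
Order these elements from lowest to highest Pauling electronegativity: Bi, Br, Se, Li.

Li is in period 2, group 1; Se is in period 4, group 16; Br is in period 4, group 17; Bi is in period 6, group 15.
Atoms toward the upper right of the periodic table pull bonding electrons most strongly.
These span different periods and groups, so the two trends combine.
Bi > Li: period and group pull opposite ways; the across-period shift dominates (2.02 vs 0.98).
Se > Bi: both effects reinforce here, so Se is clearly the higher of the two.
Br > Se: Br lies to the right of Se in period 4, so the across-period effect alone puts Br higher.
Tabulated electronegativity (Pauling): Li 0.98, Se 2.55, Br 2.96, Bi 2.02.
So from lowest to highest: Li < Bi < Se < Br.

Li < Bi < Se < Br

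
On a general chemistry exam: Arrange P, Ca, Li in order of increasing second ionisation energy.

After 1 electron has been removed, what remains? P⁺ still has 4 valence electrons; Ca⁺ still has 1 valence electron; Li⁺ is the bare [He] core.
Breaking into a closed-shell core is much more expensive than removing a leftover valence electron — Li has the largest IE_2 here.
Valence configurations: P⁺ [Ne]3s²3p², Ca⁺ [Ar]4s¹.
Tabulated IE_2 (kJ/mol): P 1907, Ca 1145, Li 7298.
Putting it together, IE_2: Ca < P < Li.

Ca < P < Li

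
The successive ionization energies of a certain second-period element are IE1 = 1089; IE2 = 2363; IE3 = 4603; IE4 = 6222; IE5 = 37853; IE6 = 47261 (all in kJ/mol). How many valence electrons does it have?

Look for the largest jump between consecutive ionization energies: IE5/IE4 ≈ 6.1, far larger than any earlier ratio.
That jump marks the point where a core electron is being removed. So the atom has 4 valence electrons.

4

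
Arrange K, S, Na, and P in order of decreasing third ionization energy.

Consider each +2 ion: K²⁺ is already 1 electron into the core; S²⁺ still has 4 valence electrons; Na²⁺ is already 1 electron into the core; P²⁺ still has 3 valence electrons.
Core electrons are held far more tightly than valence electrons, so K and Na top the IE_3 order.
Valence configurations: S²⁺ [Ne]3s²3p², P²⁺ [Ne]3s²3p¹.
Approximate IE_3 values (kJ/mol): K 4420, S 3357, Na 6910, P 2914.
So the third ionization energies run P < S < K < Na.

Na > K > S > P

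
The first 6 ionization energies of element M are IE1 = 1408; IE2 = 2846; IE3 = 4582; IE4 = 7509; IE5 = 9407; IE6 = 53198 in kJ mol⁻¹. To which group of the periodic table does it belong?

Look for the largest jump between consecutive ionization energies: IE6/IE5 ≈ 5.7, far larger than any earlier ratio.
That jump marks the point where a core electron is being removed. So the atom has 5 valence electrons.
A main-group element with 5 valence electrons is in group 15.

Group 15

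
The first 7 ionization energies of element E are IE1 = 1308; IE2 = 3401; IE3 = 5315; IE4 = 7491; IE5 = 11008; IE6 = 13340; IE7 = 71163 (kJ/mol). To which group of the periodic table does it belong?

Group 16

Look for the largest jump between consecutive ionization energies: IE7/IE6 ≈ 5.3, far larger than any earlier ratio.
That jump marks the point where a core electron is being removed. So the atom has 6 valence electrons.
A main-group element with 6 valence electrons is in group 16.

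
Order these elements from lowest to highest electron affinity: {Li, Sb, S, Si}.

Li is in period 2, group 1; Si is in period 3, group 14; S is in period 3, group 16; Sb is in period 5, group 15.
EA tends to increase across a period and decrease down a group, though the pattern is less regular than for IE or radius.
These span different periods and groups, so the two trends combine.
Sb > Li: period and group pull opposite ways; the across-period shift dominates (103 vs 60 kJ/mol).
Si > Sb: the two effects oppose for this pair; the down-group effect wins (134 vs 103 kJ/mol).
S > Si: S lies to the right of Si in period 3, so the across-period effect alone puts S higher.
Approximate values (kJ/mol): Li 60, Si 134, S 200, Sb 103.
So from lowest to highest: Li < Sb < Si < S.

Li < Sb < Si < S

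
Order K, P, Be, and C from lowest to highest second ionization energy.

After 1 electron has been removed, what remains? K⁺ is the bare [Ar] core; P⁺ still has 4 valence electrons; Be⁺ still has 1 valence electron; C⁺ still has 3 valence electrons.
Breaking into a closed-shell core is much more expensive than removing a leftover valence electron — K has the largest IE_2 here.
Valence configurations: P⁺ [Ne]3s²3p², Be⁺ [He]2s¹, C⁺ [He]2s²2p¹.
The numbers (kJ/mol): K 3052, P 1907, Be 1757, C 2353.
Putting it together, IE_2: Be < P < C < K.

Be, P, C, K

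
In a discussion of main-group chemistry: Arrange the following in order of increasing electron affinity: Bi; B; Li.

Li is in period 2, group 1; B is in period 2, group 13; Bi is in period 6, group 15.
Electron affinity generally becomes more exothermic across a period toward the halogens and less exothermic down a group.
These span different periods and groups, so the two trends combine.
Li > B: this pair runs against the simple trend — see the exception note.
Bi > Li: the two effects oppose for this pair; the across-period effect wins (91 vs 60 kJ/mol).
Note the exception: Li has a higher electron affinity than B, contrary to the simple trend — B's ns²np¹ configuration gives only a small electron affinity — the sparsely filled np subshell binds an added electron weakly.
Approximate values (kJ/mol): Li 60, B 27, Bi 91.
So from lowest to highest: B < Li < Bi.

B < Li < Bi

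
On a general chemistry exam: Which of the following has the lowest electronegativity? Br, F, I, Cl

F is in period 2, group 17; Cl is in period 3, group 17; Br is in period 4, group 17; I is in period 5, group 17.
Atoms toward the upper right of the periodic table pull bonding electrons most strongly.
All are in group 17, so electronegativity increases up the group.
The lowest electronegativity among these belongs to I.

I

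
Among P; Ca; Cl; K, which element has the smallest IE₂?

Ca

IE_2 is the cost of taking one more electron from the +1 cation: P⁺ still has 4 valence electrons; Ca⁺ still has 1 valence electron; Cl⁺ still has 6 valence electrons; K⁺ is the bare [Ar] core.
Breaking into a closed-shell core is much more expensive than removing a leftover valence electron — K has the largest IE_2 here.
Valence configurations: P⁺ [Ne]3s²3p², Ca⁺ [Ar]4s¹, Cl⁺ [Ne]3s²3p⁴.
The numbers (kJ/mol): P 1907, Ca 1145, Cl 2298, K 3052.
Putting it together, IE_2: Ca < P < Cl < K.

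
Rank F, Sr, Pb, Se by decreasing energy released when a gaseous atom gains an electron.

F > Se > Pb > Sr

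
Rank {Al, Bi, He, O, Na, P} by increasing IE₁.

IE₁ increases left→right with effective nuclear charge and decreases top→bottom as the valence shell moves farther out.
Here both period and group differ, so the two effects have to be weighed against each other.
Al > Na: both are in period 3; the period trend gives Al the larger value.
Bi > Al: period and group pull opposite ways; the across-period shift dominates (703 vs 578 kJ/mol).
P > Bi: P sits above Bi in group 15, so the down-group effect alone puts P higher.
O > P: both effects reinforce here, so O is clearly the higher of the two.
He > O: relative to O, both the across-period and down-group shifts push He's first ionization energy up.
Tabulated first ionization energy (kJ/mol): He 2372, O 1314, Na 496, Al 578, P 1012, Bi 703.
So from lowest to highest: Na < Al < Bi < P < O < He.

Na < Al < Bi < P < O < He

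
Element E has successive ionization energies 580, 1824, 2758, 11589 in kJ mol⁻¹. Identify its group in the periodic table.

Group 13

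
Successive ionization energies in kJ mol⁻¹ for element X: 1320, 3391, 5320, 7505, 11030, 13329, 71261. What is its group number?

Look for the largest jump between consecutive ionization energies: IE7/IE6 ≈ 5.3, far larger than any earlier ratio.
That jump marks the point where a core electron is being removed. So the atom has 6 valence electrons.
A main-group element with 6 valence electrons is in group 16.

Group 16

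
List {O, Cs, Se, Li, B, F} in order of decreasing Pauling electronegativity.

F > O > Se > B > Li > Cs

Li is in period 2, group 1; B is in period 2, group 13; O is in period 2, group 16; F is in period 2, group 17; Se is in period 4, group 16; Cs is in period 6, group 1.
EN rises left→right (higher Z_eff, smaller atoms) and falls top→bottom (larger, more shielded atoms).
These span different periods and groups, so the two trends combine.
Li > Cs: they share group 1; the group trend gives Li the larger value.
B > Li: B lies to the right of Li in period 2, so the across-period effect alone puts B higher.
Se > B: the two effects oppose for this pair; the across-period effect wins (2.55 vs 2.04).
O > Se: O sits above Se in group 16, so the down-group effect alone puts O higher.
F > O: F lies to the right of O in period 2, so the across-period effect alone puts F higher.
Approximate values (Pauling): Li 0.98, B 2.04, O 3.44, F 3.98, Se 2.55, Cs 0.79.
So from highest to lowest: F > O > Se > B > Li > Cs.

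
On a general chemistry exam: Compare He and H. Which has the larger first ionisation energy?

He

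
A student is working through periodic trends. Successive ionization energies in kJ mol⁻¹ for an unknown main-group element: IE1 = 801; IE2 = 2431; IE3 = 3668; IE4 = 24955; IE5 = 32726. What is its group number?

Group 13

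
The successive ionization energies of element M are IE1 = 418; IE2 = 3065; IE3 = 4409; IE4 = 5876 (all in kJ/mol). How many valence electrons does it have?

1

Look for the largest jump between consecutive ionization energies: IE2/IE1 ≈ 7.3, far larger than any earlier ratio.
That jump marks the point where a core electron is being removed. So the atom has 1 valence electron.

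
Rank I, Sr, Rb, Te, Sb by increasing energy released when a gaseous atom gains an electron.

Rb is in period 5, group 1; Sr is in period 5, group 2; Sb is in period 5, group 15; Te is in period 5, group 16; I is in period 5, group 17.
EA tends to increase across a period and decrease down a group, though the pattern is less regular than for IE or radius.
All lie in period 5; the across-period trend (electron affinity increases left to right) applies, with the exception below.
Note the exception: Rb has a higher electron affinity than Sr, contrary to the simple trend — adding an electron to Sr (ns²) has to open a new, higher-energy np subshell, which is unfavourable.
Tabulated electron affinity (kJ/mol): Rb 47, Sr 5, Sb 103, Te 190, I 295.
So from lowest to highest: Sr < Rb < Sb < Te < I.

Sr < Rb < Sb < Te < I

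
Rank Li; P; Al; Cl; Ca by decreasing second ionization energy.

After 1 electron has been removed, what remains? Li⁺ is the bare [He] core; P⁺ still has 4 valence electrons; Al⁺ still has 2 valence electrons; Cl⁺ still has 6 valence electrons; Ca⁺ still has 1 valence electron.
Core electrons are held far more tightly than valence electrons, so Li tops the IE_2 order.
Valence configurations: P⁺ [Ne]3s²3p², Al⁺ [Ne]3s², Cl⁺ [Ne]3s²3p⁴, Ca⁺ [Ar]4s¹.
Tabulated IE_2 (kJ/mol): Li 7298, P 1907, Al 1817, Cl 2298, Ca 1145.
Hence IE_2: Ca < Al < P < Cl < Li.

Li > Cl > P > Al > Ca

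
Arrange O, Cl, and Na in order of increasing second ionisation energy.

Cl, O, Na

After 1 electron has been removed, what remains? O⁺ still has 5 valence electrons; Cl⁺ still has 6 valence electrons; Na⁺ is the bare [Ne] core.
Breaking into a closed-shell core is much more expensive than removing a leftover valence electron — Na has the largest IE_2 here.
Valence configurations: O⁺ [He]2s²2p³, Cl⁺ [Ne]3s²3p⁴.
Tabulated IE_2 (kJ/mol): O 3388, Cl 2298, Na 4562.
Overall IE_2 order: Cl < O < Na.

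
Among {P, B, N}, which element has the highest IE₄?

B

Consider each +3 ion: P³⁺ still has 2 valence electrons; B³⁺ is the bare [He] core; N³⁺ still has 2 valence electrons.
Breaking into a closed-shell core is much more expensive than removing a leftover valence electron — B has the largest IE_4 here.
Valence configurations: P³⁺ [Ne]3s², N³⁺ [He]2s².
Approximate IE_4 values (kJ/mol): P 4964, B 25026, N 7475.
Overall IE_4 order: P < N < B.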